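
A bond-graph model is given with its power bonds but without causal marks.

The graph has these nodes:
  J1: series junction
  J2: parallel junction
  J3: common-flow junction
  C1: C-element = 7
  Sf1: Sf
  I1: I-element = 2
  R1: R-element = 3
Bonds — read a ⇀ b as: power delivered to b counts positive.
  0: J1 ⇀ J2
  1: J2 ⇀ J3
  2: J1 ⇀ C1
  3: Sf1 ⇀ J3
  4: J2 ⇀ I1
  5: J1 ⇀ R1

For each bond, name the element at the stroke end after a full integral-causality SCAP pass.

bond 3 stroke→Sf1  (source Sf1 imposes f)
bond 1 stroke→J3  (J3: bond 3 brought flow, rest push out)
bond 2 stroke→J1  (C1 outputs effort q/C1)
bond 4 stroke→I1  (prefer integral on I1)
bond 0 stroke→J2  (J2: last free bond brings effort in)
bond 5 stroke→J1  (J1: bond 0 brought flow, rest push out)

#0 stroke at J2
#1 stroke at J3
#2 stroke at J1
#3 stroke at Sf1
#4 stroke at I1
#5 stroke at J1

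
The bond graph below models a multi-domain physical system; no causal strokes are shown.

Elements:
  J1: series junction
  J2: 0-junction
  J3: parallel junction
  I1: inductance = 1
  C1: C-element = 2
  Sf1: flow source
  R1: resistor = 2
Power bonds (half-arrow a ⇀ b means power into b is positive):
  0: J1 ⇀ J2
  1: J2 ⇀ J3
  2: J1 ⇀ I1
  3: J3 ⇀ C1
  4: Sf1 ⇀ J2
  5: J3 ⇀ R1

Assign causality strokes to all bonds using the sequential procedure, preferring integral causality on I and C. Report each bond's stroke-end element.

β4 stroke→Sf1  (Sf1 fixes flow; stroke at Sf1)
β2 stroke→I1  (I1 integral (f out))
β0 stroke→J1  (J1: bond 2 brought flow, rest push out)
β1 stroke→J2  (J2 needs exactly one e-in)
β3 stroke→J3  (C1: C, integral causality)
β5 stroke→R1  (J3 effort already set via bond 3)

#0 |J1
#1 |J2
#2 |I1
#3 |J3
#4 |Sf1
#5 |R1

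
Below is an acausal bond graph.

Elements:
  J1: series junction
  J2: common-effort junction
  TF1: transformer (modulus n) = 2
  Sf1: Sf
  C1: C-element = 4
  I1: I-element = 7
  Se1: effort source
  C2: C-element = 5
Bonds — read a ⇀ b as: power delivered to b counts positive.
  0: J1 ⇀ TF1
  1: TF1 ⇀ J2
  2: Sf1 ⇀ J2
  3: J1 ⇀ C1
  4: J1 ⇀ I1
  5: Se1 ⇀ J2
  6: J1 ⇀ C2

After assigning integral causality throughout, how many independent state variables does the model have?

3  (C1, C2, I1 all integral)

β2 |Sf1  (Sf1 (Sf) sets flow on bond)
β5 |J2  (Se1 fixes effort; stroke away)
β1 |TF1  (J2 effort already set via bond 5)
β0 |J1  (TF TF1: opposite of bond 1)
β3 |J1  (prefer integral on C1)
β4 |I1  (prefer integral on I1)
β6 |J1  (J1: bond 4 brought flow, rest push out)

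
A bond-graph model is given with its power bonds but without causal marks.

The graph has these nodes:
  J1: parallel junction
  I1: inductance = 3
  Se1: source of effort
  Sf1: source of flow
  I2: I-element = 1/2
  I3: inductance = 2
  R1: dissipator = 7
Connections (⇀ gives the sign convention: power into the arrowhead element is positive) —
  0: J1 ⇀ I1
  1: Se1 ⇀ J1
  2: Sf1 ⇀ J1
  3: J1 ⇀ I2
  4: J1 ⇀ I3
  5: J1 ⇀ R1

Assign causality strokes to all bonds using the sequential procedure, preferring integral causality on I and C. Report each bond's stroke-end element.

b0 stroke→I1
b1 stroke→J1
b2 stroke→Sf1
b3 stroke→I2
b4 stroke→I3
b5 stroke→R1

bond 1 |J1  (Se1 fixes effort; stroke away)
bond 2 |Sf1  (Sf1 (Sf) sets flow on bond)
bond 0 |I1  (J1 effort already set via bond 1)
bond 3 |I2  (J1: bond 1 brought effort, rest push out)
bond 4 |I3  (common-e at J1 fixed by 1)
bond 5 |R1  (J1 effort already set via bond 1)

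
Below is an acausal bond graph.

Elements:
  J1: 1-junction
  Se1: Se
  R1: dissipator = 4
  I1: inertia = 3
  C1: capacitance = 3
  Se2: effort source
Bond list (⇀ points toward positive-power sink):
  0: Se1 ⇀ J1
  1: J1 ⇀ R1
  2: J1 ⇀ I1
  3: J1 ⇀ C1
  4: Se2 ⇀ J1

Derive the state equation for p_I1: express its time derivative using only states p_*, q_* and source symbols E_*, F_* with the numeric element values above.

bond 0 stroke at J1  (Se1 fixes effort; stroke away)
bond 4 stroke at J1  (source Se2 imposes e)
bond 2 stroke at I1  (I1 outputs flow p/I1)
bond 1 stroke at J1  (common-f at J1 fixed by 2)
bond 3 stroke at J1  (1-jn J1 has f-setter on 2)

dp_I1/dt = E_Se1 + E_Se2 - 4*p_I1/3 - q_C1/3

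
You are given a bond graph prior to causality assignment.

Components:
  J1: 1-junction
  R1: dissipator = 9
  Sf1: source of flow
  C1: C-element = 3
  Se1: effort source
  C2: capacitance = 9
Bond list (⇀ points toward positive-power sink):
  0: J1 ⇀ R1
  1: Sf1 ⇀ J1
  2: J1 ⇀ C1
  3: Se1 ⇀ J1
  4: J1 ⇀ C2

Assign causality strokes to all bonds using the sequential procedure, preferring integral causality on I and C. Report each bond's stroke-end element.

bond 0 →J1
bond 1 →Sf1
bond 2 →J1
bond 3 →J1
bond 4 →J1

b1 |Sf1  (source Sf1 imposes f)
b3 |J1  (Se1 fixes effort; stroke away)
b0 |J1  (1-jn J1 has f-setter on 1)
b2 |J1  (common-f at J1 fixed by 1)
b4 |J1  (common-f at J1 fixed by 1)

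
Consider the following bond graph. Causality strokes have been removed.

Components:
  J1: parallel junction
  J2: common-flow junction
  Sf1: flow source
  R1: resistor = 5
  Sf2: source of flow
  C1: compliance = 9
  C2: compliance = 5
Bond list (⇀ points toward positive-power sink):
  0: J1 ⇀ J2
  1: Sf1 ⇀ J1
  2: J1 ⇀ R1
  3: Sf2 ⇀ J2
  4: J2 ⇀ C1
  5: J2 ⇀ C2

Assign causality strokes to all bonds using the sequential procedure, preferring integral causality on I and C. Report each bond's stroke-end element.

β0 stroke→J2
β1 stroke→Sf1
β2 stroke→J1
β3 stroke→Sf2
β4 stroke→J2
β5 stroke→J2

β1 |Sf1  (Sf1 (Sf) sets flow on bond)
β3 |Sf2  (Sf2 (Sf) sets flow on bond)
β0 |J2  (1-jn J2 has f-setter on 3)
β4 |J2  (J2 flow already set via bond 3)
β5 |J2  (1-jn J2 has f-setter on 3)
β2 |J1  (only one effort-in slot at J1)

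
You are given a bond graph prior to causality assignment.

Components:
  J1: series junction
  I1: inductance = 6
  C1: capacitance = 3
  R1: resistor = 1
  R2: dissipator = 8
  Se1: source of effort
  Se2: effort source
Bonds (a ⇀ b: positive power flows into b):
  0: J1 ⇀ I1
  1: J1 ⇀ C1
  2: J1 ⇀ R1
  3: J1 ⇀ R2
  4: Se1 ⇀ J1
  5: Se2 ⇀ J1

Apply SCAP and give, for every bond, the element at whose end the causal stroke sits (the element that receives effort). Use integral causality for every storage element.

#4 stroke→J1  (Se1: effort source, stroke at far end)
#5 stroke→J1  (source Se2 imposes e)
#0 stroke→I1  (prefer integral on I1)
#1 stroke→J1  (common-f at J1 fixed by 0)
#2 stroke→J1  (1-jn J1 has f-setter on 0)
#3 stroke→J1  (J1: bond 0 brought flow, rest push out)

β0 →I1
β1 →J1
β2 →J1
β3 →J1
β4 →J1
β5 →J1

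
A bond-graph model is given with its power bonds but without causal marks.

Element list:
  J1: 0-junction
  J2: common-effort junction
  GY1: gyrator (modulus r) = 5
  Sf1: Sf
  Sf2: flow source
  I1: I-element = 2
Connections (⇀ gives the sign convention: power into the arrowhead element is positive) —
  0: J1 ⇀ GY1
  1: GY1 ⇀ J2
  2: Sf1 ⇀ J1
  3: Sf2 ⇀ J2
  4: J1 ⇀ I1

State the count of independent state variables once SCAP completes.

β2 stroke at Sf1  (Sf1 fixes flow; stroke at Sf1)
β3 stroke at Sf2  (Sf2 (Sf) sets flow on bond)
β1 stroke at J2  (J2 needs exactly one e-in)
β0 stroke at J1  (through GY1, causality inverts; strokes same side of GY1)
β4 stroke at I1  (0-jn J1 has e-setter on 0)

1  (I1 all integral)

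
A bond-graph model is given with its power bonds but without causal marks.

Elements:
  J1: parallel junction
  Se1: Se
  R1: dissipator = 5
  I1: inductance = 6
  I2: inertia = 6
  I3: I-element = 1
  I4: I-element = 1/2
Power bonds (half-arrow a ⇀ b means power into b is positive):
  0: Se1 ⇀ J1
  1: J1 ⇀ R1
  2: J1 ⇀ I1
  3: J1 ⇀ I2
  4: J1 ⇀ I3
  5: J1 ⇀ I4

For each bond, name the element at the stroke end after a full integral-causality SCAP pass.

β0 →J1  (Se1: effort source, stroke at far end)
β1 →R1  (J1 effort already set via bond 0)
β2 →I1  (J1 effort already set via bond 0)
β3 →I2  (J1 effort already set via bond 0)
β4 →I3  (J1 effort already set via bond 0)
β5 →I4  (J1 effort already set via bond 0)

b0 →J1
b1 →R1
b2 →I1
b3 →I2
b4 →I3
b5 →I4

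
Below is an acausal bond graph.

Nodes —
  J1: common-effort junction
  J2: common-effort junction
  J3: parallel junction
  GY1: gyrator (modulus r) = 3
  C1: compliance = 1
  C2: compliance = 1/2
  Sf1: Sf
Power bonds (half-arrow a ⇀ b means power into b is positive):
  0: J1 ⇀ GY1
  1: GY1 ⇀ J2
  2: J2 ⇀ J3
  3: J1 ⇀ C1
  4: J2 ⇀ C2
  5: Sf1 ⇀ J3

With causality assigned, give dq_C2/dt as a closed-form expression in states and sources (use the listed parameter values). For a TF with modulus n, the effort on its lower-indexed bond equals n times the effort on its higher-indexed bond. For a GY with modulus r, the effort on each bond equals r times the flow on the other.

β5 stroke at Sf1  (Sf1 fixes flow; stroke at Sf1)
β2 stroke at J3  (J3 needs exactly one e-in)
β3 stroke at J1  (C1 outputs effort q/C1)
β0 stroke at GY1  (common-e at J1 fixed by 3)
β1 stroke at GY1  (GY GY1: same side as bond 0)
β4 stroke at J2  (closing 0-jn rule on J2)

dq_C2/dt = F_Sf1 + q_C1/3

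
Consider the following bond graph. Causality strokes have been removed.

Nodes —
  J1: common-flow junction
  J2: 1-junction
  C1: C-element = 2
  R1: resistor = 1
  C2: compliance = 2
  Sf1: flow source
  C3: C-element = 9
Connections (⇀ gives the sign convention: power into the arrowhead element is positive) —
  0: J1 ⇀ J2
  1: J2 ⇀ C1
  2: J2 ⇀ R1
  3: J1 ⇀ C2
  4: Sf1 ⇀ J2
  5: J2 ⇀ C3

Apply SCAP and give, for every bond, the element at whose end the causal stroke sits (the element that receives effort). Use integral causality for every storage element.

#4 stroke at Sf1  (Sf1 (Sf) sets flow on bond)
#0 stroke at J2  (common-f at J2 fixed by 4)
#1 stroke at J2  (common-f at J2 fixed by 4)
#2 stroke at J2  (J2 flow already set via bond 4)
#5 stroke at J2  (J2: bond 4 brought flow, rest push out)
#3 stroke at J1  (J1: bond 0 brought flow, rest push out)

b0 →J2
b1 →J2
b2 →J2
b3 →J1
b4 →Sf1
b5 →J2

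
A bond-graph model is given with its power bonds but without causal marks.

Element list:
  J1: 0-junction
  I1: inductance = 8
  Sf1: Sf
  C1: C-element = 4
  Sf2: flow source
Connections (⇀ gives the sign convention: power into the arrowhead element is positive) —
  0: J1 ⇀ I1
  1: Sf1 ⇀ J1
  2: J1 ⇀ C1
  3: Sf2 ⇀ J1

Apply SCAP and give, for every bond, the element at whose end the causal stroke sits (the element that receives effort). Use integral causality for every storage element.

b1 stroke at Sf1  (source Sf1 imposes f)
b3 stroke at Sf2  (source Sf2 imposes f)
b0 stroke at I1  (I1 integral (f out))
b2 stroke at J1  (J1 needs exactly one e-in)

β0 |I1
β1 |Sf1
β2 |J1
β3 |Sf2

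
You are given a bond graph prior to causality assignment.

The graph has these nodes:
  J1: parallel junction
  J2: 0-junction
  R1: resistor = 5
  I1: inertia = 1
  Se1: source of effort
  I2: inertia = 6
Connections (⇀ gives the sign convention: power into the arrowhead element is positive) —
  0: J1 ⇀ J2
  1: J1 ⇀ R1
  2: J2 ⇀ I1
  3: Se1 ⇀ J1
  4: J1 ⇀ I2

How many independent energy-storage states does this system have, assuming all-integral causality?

2  (I1, I2 all integral)

bond 3 →J1  (source Se1 imposes e)
bond 0 →J2  (J1: bond 3 brought effort, rest push out)
bond 1 →R1  (0-jn J1 has e-setter on 3)
bond 4 →I2  (common-e at J1 fixed by 3)
bond 2 →I1  (J2: bond 0 brought effort, rest push out)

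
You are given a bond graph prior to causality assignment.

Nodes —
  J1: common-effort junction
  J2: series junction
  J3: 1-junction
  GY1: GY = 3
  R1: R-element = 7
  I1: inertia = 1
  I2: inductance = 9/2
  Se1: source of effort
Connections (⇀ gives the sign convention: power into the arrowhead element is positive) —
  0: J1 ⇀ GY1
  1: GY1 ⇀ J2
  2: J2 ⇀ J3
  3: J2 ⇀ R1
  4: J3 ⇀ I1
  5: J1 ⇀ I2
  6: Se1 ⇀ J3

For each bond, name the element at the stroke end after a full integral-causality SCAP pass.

β0 stroke→J1
β1 stroke→J2
β2 stroke→J3
β3 stroke→J2
β4 stroke→I1
β5 stroke→I2
β6 stroke→J3

bond 6 stroke→J3  (Se1: effort source, stroke at far end)
bond 4 stroke→I1  (prefer integral on I1)
bond 2 stroke→J3  (1-jn J3 has f-setter on 4)
bond 1 stroke→J2  (common-f at J2 fixed by 2)
bond 3 stroke→J2  (J2: bond 2 brought flow, rest push out)
bond 0 stroke→J1  (GY GY1: same side as bond 1)
bond 5 stroke→I2  (J1 effort already set via bond 0)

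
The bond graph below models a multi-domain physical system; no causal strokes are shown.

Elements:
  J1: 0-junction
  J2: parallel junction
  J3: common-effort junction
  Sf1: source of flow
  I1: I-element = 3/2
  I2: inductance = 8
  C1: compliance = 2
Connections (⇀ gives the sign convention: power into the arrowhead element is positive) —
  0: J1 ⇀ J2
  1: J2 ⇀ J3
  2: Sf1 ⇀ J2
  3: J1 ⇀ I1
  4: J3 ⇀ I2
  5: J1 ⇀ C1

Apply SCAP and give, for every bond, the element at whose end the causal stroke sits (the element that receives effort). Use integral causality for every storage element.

b2 stroke→Sf1  (source Sf1 imposes f)
b3 stroke→I1  (I1 outputs flow p/I1)
b4 stroke→I2  (I2: I, integral causality)
b1 stroke→J3  (J3 needs exactly one e-in)
b0 stroke→J2  (J2 needs exactly one e-in)
b5 stroke→J1  (J1 needs exactly one e-in)

b0 stroke→J2
b1 stroke→J3
b2 stroke→Sf1
b3 stroke→I1
b4 stroke→I2
b5 stroke→J1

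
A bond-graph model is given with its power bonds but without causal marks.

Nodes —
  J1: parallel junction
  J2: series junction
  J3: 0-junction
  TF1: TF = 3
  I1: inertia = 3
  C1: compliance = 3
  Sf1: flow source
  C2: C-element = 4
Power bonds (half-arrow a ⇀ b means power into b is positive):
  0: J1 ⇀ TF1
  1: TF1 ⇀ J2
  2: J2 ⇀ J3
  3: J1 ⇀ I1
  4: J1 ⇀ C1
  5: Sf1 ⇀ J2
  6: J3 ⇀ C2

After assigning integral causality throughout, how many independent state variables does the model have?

3  (C1, C2, I1 all integral)

b5 |Sf1  (Sf1: flow source, stroke at near end)
b1 |J2  (1-jn J2 has f-setter on 5)
b2 |J2  (common-f at J2 fixed by 5)
b6 |J3  (J3: last free bond brings effort in)
b0 |TF1  (TF1: transformer flips bond 1)
b3 |I1  (I1 integral (f out))
b4 |J1  (J1: last free bond brings effort in)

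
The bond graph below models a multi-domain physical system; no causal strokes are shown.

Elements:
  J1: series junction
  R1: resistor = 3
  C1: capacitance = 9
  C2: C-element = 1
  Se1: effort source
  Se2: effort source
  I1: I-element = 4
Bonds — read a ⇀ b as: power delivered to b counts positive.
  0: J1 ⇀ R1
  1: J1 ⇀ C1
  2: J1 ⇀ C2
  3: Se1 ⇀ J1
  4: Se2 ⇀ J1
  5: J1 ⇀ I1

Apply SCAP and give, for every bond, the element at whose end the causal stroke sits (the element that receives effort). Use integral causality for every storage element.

b3 stroke→J1  (Se1 fixes effort; stroke away)
b4 stroke→J1  (Se2 (Se) sets effort on bond)
b1 stroke→J1  (C1: C, integral causality)
b2 stroke→J1  (prefer integral on C2)
b5 stroke→I1  (I1 outputs flow p/I1)
b0 stroke→J1  (J1 flow already set via bond 5)

β0 stroke→J1
β1 stroke→J1
β2 stroke→J1
β3 stroke→J1
β4 stroke→J1
β5 stroke→I1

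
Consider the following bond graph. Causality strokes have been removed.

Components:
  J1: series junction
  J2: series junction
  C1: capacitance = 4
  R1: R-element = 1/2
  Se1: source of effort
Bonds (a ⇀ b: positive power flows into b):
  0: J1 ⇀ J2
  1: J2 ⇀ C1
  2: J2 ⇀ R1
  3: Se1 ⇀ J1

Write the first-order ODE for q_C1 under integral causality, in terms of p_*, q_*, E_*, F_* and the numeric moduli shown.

dq_C1/dt = 2*E_Se1 - q_C1/2

β3 |J1  (Se1 (Se) sets effort on bond)
β0 |J2  (closing 1-jn rule on J1)
β1 |J2  (C1 outputs effort q/C1)
β2 |R1  (J2 needs exactly one f-in)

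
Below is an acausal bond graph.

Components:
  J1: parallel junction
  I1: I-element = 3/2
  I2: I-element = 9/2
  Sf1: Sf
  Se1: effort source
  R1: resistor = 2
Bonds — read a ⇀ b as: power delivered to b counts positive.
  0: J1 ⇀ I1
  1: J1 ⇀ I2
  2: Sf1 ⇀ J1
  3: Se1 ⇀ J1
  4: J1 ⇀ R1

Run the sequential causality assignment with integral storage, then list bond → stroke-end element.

β0 stroke at I1
β1 stroke at I2
β2 stroke at Sf1
β3 stroke at J1
β4 stroke at R1

b2 stroke→Sf1  (Sf1 fixes flow; stroke at Sf1)
b3 stroke→J1  (Se1: effort source, stroke at far end)
b0 stroke→I1  (0-jn J1 has e-setter on 3)
b1 stroke→I2  (J1: bond 3 brought effort, rest push out)
b4 stroke→R1  (common-e at J1 fixed by 3)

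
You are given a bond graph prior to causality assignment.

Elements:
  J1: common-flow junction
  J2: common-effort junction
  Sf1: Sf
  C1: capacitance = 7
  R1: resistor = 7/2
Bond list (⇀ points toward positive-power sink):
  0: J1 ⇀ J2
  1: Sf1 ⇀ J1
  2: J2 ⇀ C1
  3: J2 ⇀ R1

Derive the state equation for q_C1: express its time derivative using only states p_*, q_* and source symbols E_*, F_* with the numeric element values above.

dq_C1/dt = F_Sf1 - 2*q_C1/49

b1 |Sf1  (source Sf1 imposes f)
b0 |J1  (J1: bond 1 brought flow, rest push out)
b2 |J2  (prefer integral on C1)
b3 |R1  (common-e at J2 fixed by 2)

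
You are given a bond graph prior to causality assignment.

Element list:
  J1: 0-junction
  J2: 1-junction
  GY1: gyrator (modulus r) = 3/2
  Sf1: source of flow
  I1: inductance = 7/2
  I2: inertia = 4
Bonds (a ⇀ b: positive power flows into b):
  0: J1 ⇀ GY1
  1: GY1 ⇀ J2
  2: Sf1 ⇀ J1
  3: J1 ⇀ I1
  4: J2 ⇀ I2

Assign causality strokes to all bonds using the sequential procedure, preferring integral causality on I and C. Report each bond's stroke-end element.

b0 stroke→J1
b1 stroke→J2
b2 stroke→Sf1
b3 stroke→I1
b4 stroke→I2

b2 stroke at Sf1  (Sf1: flow source, stroke at near end)
b3 stroke at I1  (I1 integral (f out))
b0 stroke at J1  (closing 0-jn rule on J1)
b1 stroke at J2  (GY1 both-in/both-out from 0)
b4 stroke at I2  (only one flow-in slot at J2)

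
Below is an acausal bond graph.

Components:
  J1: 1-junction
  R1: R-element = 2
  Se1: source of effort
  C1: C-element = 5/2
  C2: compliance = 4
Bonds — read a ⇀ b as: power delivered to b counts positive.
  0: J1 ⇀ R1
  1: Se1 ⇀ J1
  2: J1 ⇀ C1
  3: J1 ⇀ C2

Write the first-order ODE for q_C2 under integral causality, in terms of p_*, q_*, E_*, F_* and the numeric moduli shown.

dq_C2/dt = E_Se1/2 - q_C1/5 - q_C2/8

bond 1 |J1  (Se1 (Se) sets effort on bond)
bond 2 |J1  (prefer integral on C1)
bond 3 |J1  (C2 outputs effort q/C2)
bond 0 |R1  (J1: last free bond brings flow in)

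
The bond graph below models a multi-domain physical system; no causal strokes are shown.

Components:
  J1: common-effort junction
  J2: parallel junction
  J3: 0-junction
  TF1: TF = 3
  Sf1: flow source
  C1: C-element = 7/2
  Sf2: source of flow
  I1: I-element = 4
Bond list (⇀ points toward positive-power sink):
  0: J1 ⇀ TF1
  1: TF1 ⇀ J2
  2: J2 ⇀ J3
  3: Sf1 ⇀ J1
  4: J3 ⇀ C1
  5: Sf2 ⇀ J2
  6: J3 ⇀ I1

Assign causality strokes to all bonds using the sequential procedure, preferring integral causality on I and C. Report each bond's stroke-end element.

#0 stroke→J1
#1 stroke→TF1
#2 stroke→J2
#3 stroke→Sf1
#4 stroke→J3
#5 stroke→Sf2
#6 stroke→I1

β3 →Sf1  (Sf1 (Sf) sets flow on bond)
β5 →Sf2  (Sf2 fixes flow; stroke at Sf2)
β0 →J1  (J1 needs exactly one e-in)
β1 →TF1  (TF1: transformer flips bond 0)
β2 →J2  (only one effort-in slot at J2)
β4 →J3  (C1: C, integral causality)
β6 →I1  (J3: bond 4 brought effort, rest push out)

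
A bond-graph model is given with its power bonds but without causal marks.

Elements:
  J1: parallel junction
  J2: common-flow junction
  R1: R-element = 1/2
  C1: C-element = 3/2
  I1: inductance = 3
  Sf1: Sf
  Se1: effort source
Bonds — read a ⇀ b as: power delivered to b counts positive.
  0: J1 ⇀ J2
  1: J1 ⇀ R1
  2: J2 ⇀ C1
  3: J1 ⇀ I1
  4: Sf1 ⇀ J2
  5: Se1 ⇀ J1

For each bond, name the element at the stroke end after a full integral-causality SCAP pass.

b0 |J2
b1 |R1
b2 |J2
b3 |I1
b4 |Sf1
b5 |J1

b4 →Sf1  (source Sf1 imposes f)
b5 →J1  (Se1 fixes effort; stroke away)
b0 →J2  (J1 effort already set via bond 5)
b1 →R1  (J1: bond 5 brought effort, rest push out)
b3 →I1  (J1: bond 5 brought effort, rest push out)
b2 →J2  (J2 flow already set via bond 4)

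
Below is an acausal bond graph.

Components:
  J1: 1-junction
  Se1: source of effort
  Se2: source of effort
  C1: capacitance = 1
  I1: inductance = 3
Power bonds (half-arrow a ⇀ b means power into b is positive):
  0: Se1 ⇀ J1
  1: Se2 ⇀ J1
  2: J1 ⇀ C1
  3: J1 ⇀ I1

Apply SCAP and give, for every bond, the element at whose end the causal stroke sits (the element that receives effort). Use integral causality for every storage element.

β0 |J1  (source Se1 imposes e)
β1 |J1  (source Se2 imposes e)
β2 |J1  (C1 integral (e out))
β3 |I1  (J1 needs exactly one f-in)

β0 →J1
β1 →J1
β2 →J1
β3 →I1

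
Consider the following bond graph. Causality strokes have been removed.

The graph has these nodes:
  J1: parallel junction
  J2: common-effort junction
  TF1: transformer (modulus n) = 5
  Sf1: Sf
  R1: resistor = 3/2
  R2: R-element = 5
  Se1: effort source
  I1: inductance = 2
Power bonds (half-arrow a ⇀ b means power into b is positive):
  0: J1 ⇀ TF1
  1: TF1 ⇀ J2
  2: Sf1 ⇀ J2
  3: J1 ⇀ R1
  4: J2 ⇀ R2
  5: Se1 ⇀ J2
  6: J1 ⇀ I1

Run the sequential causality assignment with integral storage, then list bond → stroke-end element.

#0 →J1
#1 →TF1
#2 →Sf1
#3 →R1
#4 →R2
#5 →J2
#6 →I1

#2 stroke→Sf1  (Sf1 (Sf) sets flow on bond)
#5 stroke→J2  (source Se1 imposes e)
#1 stroke→TF1  (J2: bond 5 brought effort, rest push out)
#4 stroke→R2  (J2: bond 5 brought effort, rest push out)
#0 stroke→J1  (TF TF1: opposite of bond 1)
#3 stroke→R1  (0-jn J1 has e-setter on 0)
#6 stroke→I1  (J1: bond 0 brought effort, rest push out)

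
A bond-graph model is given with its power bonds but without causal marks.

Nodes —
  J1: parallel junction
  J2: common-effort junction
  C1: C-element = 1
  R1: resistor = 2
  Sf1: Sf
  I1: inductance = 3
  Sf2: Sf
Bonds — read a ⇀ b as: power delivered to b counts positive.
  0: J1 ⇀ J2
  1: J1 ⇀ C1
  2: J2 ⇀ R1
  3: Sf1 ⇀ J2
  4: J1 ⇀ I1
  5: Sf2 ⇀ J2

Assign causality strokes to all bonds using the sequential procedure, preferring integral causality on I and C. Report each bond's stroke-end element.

bond 0 stroke at J2
bond 1 stroke at J1
bond 2 stroke at R1
bond 3 stroke at Sf1
bond 4 stroke at I1
bond 5 stroke at Sf2

#3 |Sf1  (source Sf1 imposes f)
#5 |Sf2  (source Sf2 imposes f)
#1 |J1  (C1 outputs effort q/C1)
#0 |J2  (J1 effort already set via bond 1)
#4 |I1  (J1 effort already set via bond 1)
#2 |R1  (common-e at J2 fixed by 0)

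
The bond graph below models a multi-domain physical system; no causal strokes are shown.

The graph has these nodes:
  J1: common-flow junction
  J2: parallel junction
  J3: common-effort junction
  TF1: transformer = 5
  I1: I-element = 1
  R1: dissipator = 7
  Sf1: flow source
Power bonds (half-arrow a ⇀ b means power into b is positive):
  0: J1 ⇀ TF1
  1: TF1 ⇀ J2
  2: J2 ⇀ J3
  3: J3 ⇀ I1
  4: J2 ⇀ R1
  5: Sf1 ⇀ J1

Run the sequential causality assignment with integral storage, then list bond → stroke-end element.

β5 |Sf1  (Sf1 (Sf) sets flow on bond)
β0 |J1  (J1 flow already set via bond 5)
β1 |TF1  (TF1 one-in-one-out from 0)
β3 |I1  (I1 outputs flow p/I1)
β2 |J3  (J3 needs exactly one e-in)
β4 |J2  (only one effort-in slot at J2)

#0 stroke→J1
#1 stroke→TF1
#2 stroke→J3
#3 stroke→I1
#4 stroke→J2
#5 stroke→Sf1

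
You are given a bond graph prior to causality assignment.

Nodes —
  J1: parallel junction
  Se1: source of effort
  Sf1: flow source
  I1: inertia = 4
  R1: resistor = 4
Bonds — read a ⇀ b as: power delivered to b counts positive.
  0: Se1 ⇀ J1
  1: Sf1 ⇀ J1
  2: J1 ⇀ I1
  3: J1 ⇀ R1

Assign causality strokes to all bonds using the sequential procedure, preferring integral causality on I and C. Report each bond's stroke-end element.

β0 stroke→J1  (source Se1 imposes e)
β1 stroke→Sf1  (Sf1: flow source, stroke at near end)
β2 stroke→I1  (J1 effort already set via bond 0)
β3 stroke→R1  (J1: bond 0 brought effort, rest push out)

b0 →J1
b1 →Sf1
b2 →I1
b3 →R1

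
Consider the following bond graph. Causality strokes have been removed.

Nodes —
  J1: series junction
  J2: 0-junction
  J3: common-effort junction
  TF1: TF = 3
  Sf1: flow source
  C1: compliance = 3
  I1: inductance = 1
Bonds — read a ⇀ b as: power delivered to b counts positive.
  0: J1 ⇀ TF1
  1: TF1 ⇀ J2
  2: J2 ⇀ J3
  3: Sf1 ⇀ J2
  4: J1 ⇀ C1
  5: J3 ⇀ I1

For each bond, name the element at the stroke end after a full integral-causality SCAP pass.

b0 |TF1
b1 |J2
b2 |J3
b3 |Sf1
b4 |J1
b5 |I1

bond 3 stroke at Sf1  (Sf1 (Sf) sets flow on bond)
bond 4 stroke at J1  (C1 integral (e out))
bond 0 stroke at TF1  (only one flow-in slot at J1)
bond 1 stroke at J2  (TF TF1: opposite of bond 0)
bond 2 stroke at J3  (J2: bond 1 brought effort, rest push out)
bond 5 stroke at I1  (J3 effort already set via bond 2)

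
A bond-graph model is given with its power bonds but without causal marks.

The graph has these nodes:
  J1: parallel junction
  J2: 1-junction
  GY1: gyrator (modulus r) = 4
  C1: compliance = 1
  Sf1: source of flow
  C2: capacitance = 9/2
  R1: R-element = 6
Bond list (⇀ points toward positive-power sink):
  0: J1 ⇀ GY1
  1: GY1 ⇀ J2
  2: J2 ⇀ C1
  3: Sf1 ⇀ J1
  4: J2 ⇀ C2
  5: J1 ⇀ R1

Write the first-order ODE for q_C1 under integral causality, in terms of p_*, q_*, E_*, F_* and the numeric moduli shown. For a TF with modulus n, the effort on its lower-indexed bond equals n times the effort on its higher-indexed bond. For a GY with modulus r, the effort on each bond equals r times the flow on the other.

#3 stroke at Sf1  (source Sf1 imposes f)
#2 stroke at J2  (C1: C, integral causality)
#4 stroke at J2  (prefer integral on C2)
#1 stroke at GY1  (J2 needs exactly one f-in)
#0 stroke at GY1  (through GY1, causality inverts; strokes same side of GY1)
#5 stroke at J1  (J1: last free bond brings effort in)

dq_C1/dt = 3*F_Sf1/2 - 3*q_C1/8 - q_C2/12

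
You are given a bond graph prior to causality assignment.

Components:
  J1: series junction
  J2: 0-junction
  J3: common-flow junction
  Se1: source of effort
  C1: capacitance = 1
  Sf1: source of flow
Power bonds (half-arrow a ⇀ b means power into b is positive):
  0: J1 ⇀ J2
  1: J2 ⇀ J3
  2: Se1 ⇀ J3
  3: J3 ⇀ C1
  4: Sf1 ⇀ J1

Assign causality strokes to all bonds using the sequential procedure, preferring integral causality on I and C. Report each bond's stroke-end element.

β2 |J3  (Se1 (Se) sets effort on bond)
β4 |Sf1  (Sf1 (Sf) sets flow on bond)
β0 |J1  (common-f at J1 fixed by 4)
β1 |J2  (J2: last free bond brings effort in)
β3 |J3  (J3: bond 1 brought flow, rest push out)

b0 |J1
b1 |J2
b2 |J3
b3 |J3
b4 |Sf1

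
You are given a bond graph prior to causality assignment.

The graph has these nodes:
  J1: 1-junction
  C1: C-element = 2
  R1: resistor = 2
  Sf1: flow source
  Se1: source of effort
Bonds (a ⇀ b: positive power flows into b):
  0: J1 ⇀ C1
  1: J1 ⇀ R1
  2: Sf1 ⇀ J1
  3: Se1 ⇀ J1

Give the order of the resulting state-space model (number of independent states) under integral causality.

1  (C1 all integral)

#2 →Sf1  (Sf1 fixes flow; stroke at Sf1)
#3 →J1  (Se1: effort source, stroke at far end)
#0 →J1  (1-jn J1 has f-setter on 2)
#1 →J1  (1-jn J1 has f-setter on 2)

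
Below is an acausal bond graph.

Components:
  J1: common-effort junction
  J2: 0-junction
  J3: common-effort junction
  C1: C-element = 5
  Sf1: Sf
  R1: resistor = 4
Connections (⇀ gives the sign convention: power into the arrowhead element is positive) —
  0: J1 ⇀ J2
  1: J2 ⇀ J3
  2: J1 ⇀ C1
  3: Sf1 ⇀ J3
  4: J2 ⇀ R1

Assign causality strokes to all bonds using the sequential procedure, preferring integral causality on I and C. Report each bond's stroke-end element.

#3 →Sf1  (source Sf1 imposes f)
#1 →J3  (only one effort-in slot at J3)
#2 →J1  (prefer integral on C1)
#0 →J2  (0-jn J1 has e-setter on 2)
#4 →R1  (0-jn J2 has e-setter on 0)

b0 →J2
b1 →J3
b2 →J1
b3 →Sf1
b4 →R1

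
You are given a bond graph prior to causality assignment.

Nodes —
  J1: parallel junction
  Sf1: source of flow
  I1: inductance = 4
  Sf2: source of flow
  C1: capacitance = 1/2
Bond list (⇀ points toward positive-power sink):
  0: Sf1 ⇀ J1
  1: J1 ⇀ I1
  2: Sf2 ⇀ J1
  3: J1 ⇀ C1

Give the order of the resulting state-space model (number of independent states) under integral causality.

2  (C1, I1 all integral)

b0 |Sf1  (source Sf1 imposes f)
b2 |Sf2  (Sf2 fixes flow; stroke at Sf2)
b1 |I1  (I1 integral (f out))
b3 |J1  (closing 0-jn rule on J1)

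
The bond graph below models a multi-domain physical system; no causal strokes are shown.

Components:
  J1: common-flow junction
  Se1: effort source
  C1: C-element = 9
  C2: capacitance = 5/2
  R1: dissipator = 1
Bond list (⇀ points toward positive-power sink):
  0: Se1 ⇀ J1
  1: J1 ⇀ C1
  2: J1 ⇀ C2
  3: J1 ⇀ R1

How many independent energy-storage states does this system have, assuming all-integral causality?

bond 0 stroke→J1  (Se1 (Se) sets effort on bond)
bond 1 stroke→J1  (C1 outputs effort q/C1)
bond 2 stroke→J1  (C2: C, integral causality)
bond 3 stroke→R1  (closing 1-jn rule on J1)

2  (C1, C2 all integral)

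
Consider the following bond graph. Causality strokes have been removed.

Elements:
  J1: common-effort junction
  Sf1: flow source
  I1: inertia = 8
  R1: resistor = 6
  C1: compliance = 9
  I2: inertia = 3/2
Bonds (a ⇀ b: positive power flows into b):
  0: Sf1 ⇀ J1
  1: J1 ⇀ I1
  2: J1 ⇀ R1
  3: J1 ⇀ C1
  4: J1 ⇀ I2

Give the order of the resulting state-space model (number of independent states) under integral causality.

3  (C1, I1, I2 all integral)

bond 0 stroke at Sf1  (Sf1 (Sf) sets flow on bond)
bond 1 stroke at I1  (I1 integral (f out))
bond 3 stroke at J1  (C1: C, integral causality)
bond 2 stroke at R1  (common-e at J1 fixed by 3)
bond 4 stroke at I2  (J1 effort already set via bond 3)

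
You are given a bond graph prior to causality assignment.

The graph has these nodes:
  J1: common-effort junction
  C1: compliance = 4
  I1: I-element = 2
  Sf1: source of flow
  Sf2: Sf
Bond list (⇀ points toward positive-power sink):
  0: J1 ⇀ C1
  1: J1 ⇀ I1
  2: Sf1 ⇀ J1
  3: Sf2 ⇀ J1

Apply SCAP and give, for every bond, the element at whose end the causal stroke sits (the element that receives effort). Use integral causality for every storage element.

bond 2 stroke→Sf1  (source Sf1 imposes f)
bond 3 stroke→Sf2  (Sf2 fixes flow; stroke at Sf2)
bond 0 stroke→J1  (prefer integral on C1)
bond 1 stroke→I1  (J1: bond 0 brought effort, rest push out)

b0 stroke at J1
b1 stroke at I1
b2 stroke at Sf1
b3 stroke at Sf2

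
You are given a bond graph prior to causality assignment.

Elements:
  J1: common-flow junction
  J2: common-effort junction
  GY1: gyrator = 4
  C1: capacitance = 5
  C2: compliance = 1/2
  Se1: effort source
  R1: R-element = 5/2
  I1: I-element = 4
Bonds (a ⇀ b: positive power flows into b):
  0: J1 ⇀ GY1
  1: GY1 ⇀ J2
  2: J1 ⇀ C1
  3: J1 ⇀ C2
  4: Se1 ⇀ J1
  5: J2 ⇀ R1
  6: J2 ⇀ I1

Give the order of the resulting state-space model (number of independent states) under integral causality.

b4 |J1  (Se1: effort source, stroke at far end)
b2 |J1  (prefer integral on C1)
b3 |J1  (prefer integral on C2)
b0 |GY1  (J1 needs exactly one f-in)
b1 |GY1  (through GY1, causality inverts; strokes same side of GY1)
b6 |I1  (I1: I, integral causality)
b5 |J2  (only one effort-in slot at J2)

3  (C1, C2, I1 all integral)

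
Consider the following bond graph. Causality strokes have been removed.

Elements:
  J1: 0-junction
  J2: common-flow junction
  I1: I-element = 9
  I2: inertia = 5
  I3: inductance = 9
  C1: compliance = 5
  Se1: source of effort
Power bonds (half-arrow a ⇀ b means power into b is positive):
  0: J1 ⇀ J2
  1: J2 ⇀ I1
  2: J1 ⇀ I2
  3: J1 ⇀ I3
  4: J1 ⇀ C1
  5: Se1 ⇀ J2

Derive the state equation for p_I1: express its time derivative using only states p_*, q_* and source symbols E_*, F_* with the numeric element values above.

#5 |J2  (Se1 fixes effort; stroke away)
#1 |I1  (prefer integral on I1)
#0 |J2  (common-f at J2 fixed by 1)
#2 |I2  (I2 outputs flow p/I2)
#3 |I3  (I3: I, integral causality)
#4 |J1  (J1 needs exactly one e-in)

dp_I1/dt = E_Se1 + q_C1/5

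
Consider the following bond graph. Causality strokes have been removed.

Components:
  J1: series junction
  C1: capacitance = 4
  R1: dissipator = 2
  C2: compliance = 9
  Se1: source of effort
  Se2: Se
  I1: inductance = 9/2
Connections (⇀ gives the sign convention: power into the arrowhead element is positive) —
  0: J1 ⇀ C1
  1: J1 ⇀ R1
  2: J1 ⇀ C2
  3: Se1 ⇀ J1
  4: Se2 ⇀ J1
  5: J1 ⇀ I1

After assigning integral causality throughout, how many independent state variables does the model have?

#3 stroke→J1  (Se1 fixes effort; stroke away)
#4 stroke→J1  (Se2 (Se) sets effort on bond)
#0 stroke→J1  (C1 outputs effort q/C1)
#2 stroke→J1  (C2 outputs effort q/C2)
#5 stroke→I1  (I1: I, integral causality)
#1 stroke→J1  (J1 flow already set via bond 5)

3  (C1, C2, I1 all integral)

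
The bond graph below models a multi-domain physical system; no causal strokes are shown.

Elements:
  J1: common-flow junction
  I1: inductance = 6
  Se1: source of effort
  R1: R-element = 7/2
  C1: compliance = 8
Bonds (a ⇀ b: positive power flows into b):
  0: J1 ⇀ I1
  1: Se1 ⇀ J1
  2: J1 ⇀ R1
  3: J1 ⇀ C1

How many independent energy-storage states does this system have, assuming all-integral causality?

2  (C1, I1 all integral)

b1 →J1  (Se1 (Se) sets effort on bond)
b0 →I1  (I1 outputs flow p/I1)
b2 →J1  (common-f at J1 fixed by 0)
b3 →J1  (1-jn J1 has f-setter on 0)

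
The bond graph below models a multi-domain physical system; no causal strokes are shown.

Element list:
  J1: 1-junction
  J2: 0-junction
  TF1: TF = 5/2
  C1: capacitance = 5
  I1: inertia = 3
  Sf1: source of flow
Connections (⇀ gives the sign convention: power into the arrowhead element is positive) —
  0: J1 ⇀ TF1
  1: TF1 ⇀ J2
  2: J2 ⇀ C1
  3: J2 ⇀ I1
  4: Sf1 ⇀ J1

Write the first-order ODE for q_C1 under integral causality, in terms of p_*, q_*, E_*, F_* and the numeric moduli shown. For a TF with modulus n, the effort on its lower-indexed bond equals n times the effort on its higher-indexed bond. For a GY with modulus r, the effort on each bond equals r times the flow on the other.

#4 →Sf1  (Sf1 fixes flow; stroke at Sf1)
#0 →J1  (1-jn J1 has f-setter on 4)
#1 →TF1  (TF TF1: opposite of bond 0)
#2 →J2  (C1 outputs effort q/C1)
#3 →I1  (J2: bond 2 brought effort, rest push out)

dq_C1/dt = 5*F_Sf1/2 - p_I1/3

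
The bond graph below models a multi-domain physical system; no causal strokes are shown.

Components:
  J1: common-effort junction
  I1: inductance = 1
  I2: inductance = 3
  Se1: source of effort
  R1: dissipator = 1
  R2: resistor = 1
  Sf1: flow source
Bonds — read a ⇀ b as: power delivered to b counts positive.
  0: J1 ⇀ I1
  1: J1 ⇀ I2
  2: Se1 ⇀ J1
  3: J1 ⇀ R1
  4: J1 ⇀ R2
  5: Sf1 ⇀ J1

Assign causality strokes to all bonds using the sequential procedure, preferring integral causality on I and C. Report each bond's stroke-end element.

β0 →I1
β1 →I2
β2 →J1
β3 →R1
β4 →R2
β5 →Sf1

b2 stroke→J1  (Se1 (Se) sets effort on bond)
b5 stroke→Sf1  (Sf1 (Sf) sets flow on bond)
b0 stroke→I1  (J1 effort already set via bond 2)
b1 stroke→I2  (common-e at J1 fixed by 2)
b3 stroke→R1  (J1: bond 2 brought effort, rest push out)
b4 stroke→R2  (J1: bond 2 brought effort, rest push out)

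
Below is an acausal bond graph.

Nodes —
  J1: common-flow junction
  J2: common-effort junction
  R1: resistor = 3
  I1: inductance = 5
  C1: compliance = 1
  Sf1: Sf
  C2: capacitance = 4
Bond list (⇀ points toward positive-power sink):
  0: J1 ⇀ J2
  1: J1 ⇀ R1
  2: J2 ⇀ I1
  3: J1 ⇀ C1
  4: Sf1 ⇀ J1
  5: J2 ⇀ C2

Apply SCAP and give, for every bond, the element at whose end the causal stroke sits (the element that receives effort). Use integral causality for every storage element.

β0 |J1
β1 |J1
β2 |I1
β3 |J1
β4 |Sf1
β5 |J2

#4 stroke→Sf1  (Sf1: flow source, stroke at near end)
#0 stroke→J1  (common-f at J1 fixed by 4)
#1 stroke→J1  (common-f at J1 fixed by 4)
#3 stroke→J1  (common-f at J1 fixed by 4)
#2 stroke→I1  (I1 outputs flow p/I1)
#5 stroke→J2  (only one effort-in slot at J2)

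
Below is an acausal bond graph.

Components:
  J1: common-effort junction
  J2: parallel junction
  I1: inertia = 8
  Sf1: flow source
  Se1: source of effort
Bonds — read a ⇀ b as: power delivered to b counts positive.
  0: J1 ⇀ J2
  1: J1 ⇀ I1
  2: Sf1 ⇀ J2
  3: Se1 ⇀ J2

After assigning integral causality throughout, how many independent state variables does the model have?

1  (I1 all integral)

#2 →Sf1  (Sf1 fixes flow; stroke at Sf1)
#3 →J2  (Se1 fixes effort; stroke away)
#0 →J1  (J2: bond 3 brought effort, rest push out)
#1 →I1  (J1: bond 0 brought effort, rest push out)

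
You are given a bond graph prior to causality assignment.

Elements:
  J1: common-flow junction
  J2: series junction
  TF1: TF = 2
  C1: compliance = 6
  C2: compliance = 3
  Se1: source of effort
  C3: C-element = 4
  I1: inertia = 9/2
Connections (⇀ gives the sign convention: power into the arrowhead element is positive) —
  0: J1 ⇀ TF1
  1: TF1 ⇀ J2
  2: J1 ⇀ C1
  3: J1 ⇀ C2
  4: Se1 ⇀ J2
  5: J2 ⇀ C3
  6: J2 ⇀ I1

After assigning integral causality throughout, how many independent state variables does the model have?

4  (C1, C2, C3, I1 all integral)

b4 stroke at J2  (source Se1 imposes e)
b2 stroke at J1  (C1 integral (e out))
b3 stroke at J1  (C2 integral (e out))
b0 stroke at TF1  (J1: last free bond brings flow in)
b1 stroke at J2  (TF1 one-in-one-out from 0)
b5 stroke at J2  (prefer integral on C3)
b6 stroke at I1  (J2: last free bond brings flow in)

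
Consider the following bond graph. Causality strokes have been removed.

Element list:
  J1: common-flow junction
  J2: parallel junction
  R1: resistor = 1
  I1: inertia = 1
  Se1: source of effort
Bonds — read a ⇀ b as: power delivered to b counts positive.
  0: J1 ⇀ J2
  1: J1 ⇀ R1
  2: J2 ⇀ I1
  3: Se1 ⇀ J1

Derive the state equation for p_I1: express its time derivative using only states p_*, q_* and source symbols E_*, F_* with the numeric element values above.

#3 stroke→J1  (Se1: effort source, stroke at far end)
#2 stroke→I1  (I1 integral (f out))
#0 stroke→J2  (J2: last free bond brings effort in)
#1 stroke→J1  (1-jn J1 has f-setter on 0)

dp_I1/dt = E_Se1 - p_I1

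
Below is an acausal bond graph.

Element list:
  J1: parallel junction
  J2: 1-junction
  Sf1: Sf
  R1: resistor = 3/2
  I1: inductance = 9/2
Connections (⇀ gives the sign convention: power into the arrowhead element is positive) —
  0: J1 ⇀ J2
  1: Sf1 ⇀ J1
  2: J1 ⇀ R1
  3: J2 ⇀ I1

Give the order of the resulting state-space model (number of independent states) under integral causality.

1  (I1 all integral)

bond 1 stroke at Sf1  (Sf1: flow source, stroke at near end)
bond 3 stroke at I1  (I1: I, integral causality)
bond 0 stroke at J2  (common-f at J2 fixed by 3)
bond 2 stroke at J1  (J1: last free bond brings effort in)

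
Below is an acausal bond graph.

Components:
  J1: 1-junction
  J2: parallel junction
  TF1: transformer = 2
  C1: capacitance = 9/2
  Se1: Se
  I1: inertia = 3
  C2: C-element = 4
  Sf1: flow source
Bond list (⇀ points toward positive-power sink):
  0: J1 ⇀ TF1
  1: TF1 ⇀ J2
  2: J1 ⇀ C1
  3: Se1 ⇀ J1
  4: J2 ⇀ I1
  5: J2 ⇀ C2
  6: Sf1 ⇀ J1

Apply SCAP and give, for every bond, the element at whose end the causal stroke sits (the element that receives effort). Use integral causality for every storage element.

#3 stroke→J1  (source Se1 imposes e)
#6 stroke→Sf1  (Sf1 (Sf) sets flow on bond)
#0 stroke→J1  (J1 flow already set via bond 6)
#2 stroke→J1  (J1 flow already set via bond 6)
#1 stroke→TF1  (through TF1, causality passes straight; one stroke at TF1)
#4 stroke→I1  (I1 outputs flow p/I1)
#5 stroke→J2  (J2 needs exactly one e-in)

b0 stroke→J1
b1 stroke→TF1
b2 stroke→J1
b3 stroke→J1
b4 stroke→I1
b5 stroke→J2
b6 stroke→Sf1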